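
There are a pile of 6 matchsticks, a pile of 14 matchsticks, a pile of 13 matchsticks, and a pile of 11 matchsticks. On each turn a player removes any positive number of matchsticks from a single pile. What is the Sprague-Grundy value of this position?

14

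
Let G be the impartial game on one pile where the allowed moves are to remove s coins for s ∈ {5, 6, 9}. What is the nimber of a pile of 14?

0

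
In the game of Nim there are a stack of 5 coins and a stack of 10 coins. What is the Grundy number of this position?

Compute the nim-sum pairwise:
5 ^ 10 = 15

15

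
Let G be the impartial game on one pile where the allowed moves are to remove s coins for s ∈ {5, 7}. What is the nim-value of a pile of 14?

Compute g(0), g(1), … for moves {5, 7}:
g(0) = mex{} = 0
g(1) = mex{} = 0
g(2) = mex{} = 0
g(3) = mex{} = 0
g(4) = mex{} = 0
g(5) = mex{0} = 1
g(6) = mex{0} = 1
g(7) = mex{0} = 1
g(8) = mex{0} = 1
g(9) = mex{0} = 1
g(10) = mex{0,1} = 2
g(11) = mex{0,1} = 2
g(12) = mex{1} = 0
g(13) = mex{1} = 0
g(14) = mex{1} = 0
So g(14) = 0.

0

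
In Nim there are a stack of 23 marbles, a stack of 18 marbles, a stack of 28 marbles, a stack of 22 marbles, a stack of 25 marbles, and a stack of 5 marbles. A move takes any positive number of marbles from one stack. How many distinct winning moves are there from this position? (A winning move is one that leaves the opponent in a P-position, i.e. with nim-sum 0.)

Nim-sum: 23 ⊕ 18 ⊕ 28 ⊕ 22 ⊕ 25 ⊕ 5 = 19.
The overall nim-sum is X = 19. A stack of size p has a winning move iff p XOR X < p (reduce it to p XOR X).
  23: 23 XOR 19 = 4 < 23 — winning move (to 4).
  18: 18 XOR 19 = 1 < 18 — winning move (to 1).
  28: 28 XOR 19 = 15 < 28 — winning move (to 15).
  22: 22 XOR 19 = 5 < 22 — winning move (to 5).
  25: 25 XOR 19 = 10 < 25 — winning move (to 10).
  5: 5 XOR 19 = 22 ≥ 5 — no move.
That gives 5 winning moves.

5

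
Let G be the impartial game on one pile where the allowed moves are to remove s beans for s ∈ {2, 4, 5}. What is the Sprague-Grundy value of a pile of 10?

Compute g(0), g(1), … for moves {2, 4, 5}:
g(0) = mex{} = 0
g(1) = mex{} = 0
g(2) = mex{0} = 1
g(3) = mex{0} = 1
g(4) = mex{0,1} = 2
g(5) = mex{0,1} = 2
g(6) = mex{0,1,2} = 3
g(7) = mex{1,2} = 0
g(8) = mex{1,2,3} = 0
g(9) = mex{0,2} = 1
g(10) = mex{0,2,3} = 1
So g(10) = 1.

1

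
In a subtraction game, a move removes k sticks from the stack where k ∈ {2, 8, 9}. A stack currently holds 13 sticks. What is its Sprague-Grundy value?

1

Compute g(0), g(1), … for moves {2, 8, 9}:
g(0) = mex{} = 0
g(1) = mex{} = 0
g(2) = mex{0} = 1
g(3) = mex{0} = 1
g(4) = mex{1} = 0
g(5) = mex{1} = 0
g(6) = mex{0} = 1
g(7) = mex{0} = 1
g(8) = mex{0,1} = 2
g(9) = mex{0,1} = 2
g(10) = mex{0,1,2} = 3
g(11) = mex{1,2} = 0
g(12) = mex{0,1,3} = 2
g(13) = mex{0} = 1
So g(13) = 1.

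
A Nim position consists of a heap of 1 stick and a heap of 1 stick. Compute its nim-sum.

Compute the nim-sum pairwise:
1 ^ 1 = 0

0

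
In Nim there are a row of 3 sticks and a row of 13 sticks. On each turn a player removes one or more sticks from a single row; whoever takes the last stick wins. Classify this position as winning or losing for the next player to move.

Winning position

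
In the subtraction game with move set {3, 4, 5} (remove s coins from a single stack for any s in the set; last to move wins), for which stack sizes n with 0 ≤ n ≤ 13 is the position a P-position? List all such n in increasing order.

0, 1, 2, 8, 9, 10

Compute g(0), g(1), … for moves {3, 4, 5}:
k:     0  1  2  3  4  5  6  7  8  9 10 11 12 13
g(k):  0  0  0  1  1  1  2  2  0  0  0  1  1  1
The P-positions (g = 0) in 0..13 are 0, 1, 2, 8, 9, 10.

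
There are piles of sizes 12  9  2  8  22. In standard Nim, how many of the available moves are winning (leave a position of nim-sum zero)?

Compute the nim-sum pairwise:
12 XOR 9 = 5
5 XOR 2 = 7
7 XOR 8 = 15
15 XOR 22 = 25
The overall nim-sum is X = 25. A pile of size p has a winning move iff p XOR X < p (reduce it to p XOR X).
  12: 12 XOR 25 = 21 ≥ 12 — no move.
  9: 9 XOR 25 = 16 ≥ 9 — no move.
  2: 2 XOR 25 = 27 ≥ 2 — no move.
  8: 8 XOR 25 = 17 ≥ 8 — no move.
  22: 22 XOR 25 = 15 < 22 — winning move (to 15).
That gives 1 winning move.

1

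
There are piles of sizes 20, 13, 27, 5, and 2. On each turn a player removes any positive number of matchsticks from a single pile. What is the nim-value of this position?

5

Compute the nim-sum pairwise:
20 ⊕ 13 = 25
25 ⊕ 27 = 2
2 ⊕ 5 = 7
7 ⊕ 2 = 5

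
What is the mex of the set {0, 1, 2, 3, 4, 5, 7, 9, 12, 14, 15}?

The values 0, 1, 2, 3, 4, 5 are all present; 6 is the first non-negative integer missing from the set.

6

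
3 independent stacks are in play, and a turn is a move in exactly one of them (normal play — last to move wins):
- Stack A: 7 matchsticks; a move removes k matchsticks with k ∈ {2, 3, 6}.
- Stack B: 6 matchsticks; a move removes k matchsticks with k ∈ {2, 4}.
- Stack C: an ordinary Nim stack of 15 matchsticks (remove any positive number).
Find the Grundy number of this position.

14

For stack A, compute g(0), g(1), … with moves {2, 3, 6}:
k:     0  1  2  3  4  5  6  7
g(k):  0  0  1  1  2  0  3  1
So g(7) = 1.
Build the Grundy sequence for stack B with g(k) = mex{g(k−s) : s ∈ {2, 4}, s ≤ k}:
k:     0  1  2  3  4  5  6
g(k):  0  0  1  1  2  2  0
So g(6) = 0.
Stack C is a plain Nim stack of size 15, so its Grundy value is 15.
By the Sprague-Grundy theorem, the Grundy value of a sum of independent games is the XOR of the component values.
Combined value = 1 XOR 0 XOR 15 = 14.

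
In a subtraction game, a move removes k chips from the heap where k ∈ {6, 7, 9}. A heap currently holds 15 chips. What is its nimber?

Grundy values for subtraction set {6, 7, 9}:
k:     0  1  2  3  4  5  6  7  8  9 10 11 12 13 14 15
g(k):  0  0  0  0  0  0  1  1  1  1  1  1  2  2  2  0
So g(15) = 0.

0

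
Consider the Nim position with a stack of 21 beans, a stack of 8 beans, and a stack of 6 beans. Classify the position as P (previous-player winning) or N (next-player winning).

N-position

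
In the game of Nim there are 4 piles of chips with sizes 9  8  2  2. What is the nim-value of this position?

Compute the nim-sum pairwise:
9 ^ 8 = 1
1 ^ 2 = 3
3 ^ 2 = 1

1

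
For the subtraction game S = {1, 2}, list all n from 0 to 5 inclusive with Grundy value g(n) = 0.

0, 3

Grundy values for subtraction set {1, 2}:
g(0) = mex{} = 0
g(1) = mex{0} = 1
g(2) = mex{0,1} = 2
g(3) = mex{1,2} = 0
g(4) = mex{0,2} = 1
g(5) = mex{0,1} = 2
The P-positions (g = 0) in 0..5 are 0, 3.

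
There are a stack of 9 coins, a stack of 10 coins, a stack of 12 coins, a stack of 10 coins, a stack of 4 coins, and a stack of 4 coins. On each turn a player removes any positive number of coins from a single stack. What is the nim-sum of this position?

5

Bitwise XOR of the heap sizes:
  1001  (9)
  1010  (10)
  1100  (12)
  1010  (10)
  0100  (4)
  0100  (4)
  ----
  0101  (5)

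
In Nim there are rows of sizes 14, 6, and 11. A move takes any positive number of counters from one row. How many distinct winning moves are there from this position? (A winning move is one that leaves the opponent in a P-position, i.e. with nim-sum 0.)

3

In binary:
  1110  (14)
  0110  (6)
  1011  (11)
  ----
  0011  (3)
The overall nim-sum is X = 3. A row of size p has a winning move iff p XOR X < p (reduce it to p XOR X).
  14: 14 XOR 3 = 13 < 14 — winning move (to 13).
  6: 6 XOR 3 = 5 < 6 — winning move (to 5).
  11: 11 XOR 3 = 8 < 11 — winning move (to 8).
That gives 3 winning moves.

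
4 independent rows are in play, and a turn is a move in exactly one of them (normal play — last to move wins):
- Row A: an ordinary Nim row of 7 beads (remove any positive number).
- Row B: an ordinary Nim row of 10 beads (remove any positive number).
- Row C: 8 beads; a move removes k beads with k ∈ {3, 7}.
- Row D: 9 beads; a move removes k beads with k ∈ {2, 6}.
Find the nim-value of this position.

Row A is a plain Nim row of size 7, so its Grundy value is 7.
Row B is a plain Nim row of size 10, so its Grundy value is 10.
For row C, compute g(0), g(1), … with moves {3, 7}:
g(0) = mex{} = 0
g(1) = mex{} = 0
g(2) = mex{} = 0
g(3) = mex{0} = 1
g(4) = mex{0} = 1
g(5) = mex{0} = 1
g(6) = mex{1} = 0
g(7) = mex{0,1} = 2
g(8) = mex{0,1} = 2
So g(8) = 2.
For row D, compute g(0), g(1), … with moves {2, 6}:
k:     0  1  2  3  4  5  6  7  8  9
g(k):  0  0  1  1  0  0  1  1  0  0
So g(9) = 0.
The value of a disjunctive sum is the nim-sum of the parts.
Combined value = 7 ⊕ 10 ⊕ 2 ⊕ 0 = 15.

15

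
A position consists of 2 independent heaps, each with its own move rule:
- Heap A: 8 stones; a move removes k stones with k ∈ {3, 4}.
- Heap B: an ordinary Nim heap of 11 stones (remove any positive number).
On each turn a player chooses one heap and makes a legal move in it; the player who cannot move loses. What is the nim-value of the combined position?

Build the Grundy sequence for heap A with g(k) = mex{g(k−s) : s ∈ {3, 4}, s ≤ k}:
k:     0  1  2  3  4  5  6  7  8
g(k):  0  0  0  1  1  1  2  0  0
So g(8) = 0.
Heap B is a plain Nim heap of size 11, so its Grundy value is 11.
By the Sprague-Grundy theorem, the Grundy value of a sum of independent games is the XOR of the component values.
Combined value = 0 XOR 11 = 11.

11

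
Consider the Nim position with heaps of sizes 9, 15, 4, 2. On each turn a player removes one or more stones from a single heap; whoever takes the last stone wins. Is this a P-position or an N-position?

P-position

Nim-sum: 9 XOR 15 XOR 4 XOR 2 = 0.
The nim-sum is 0, so this is a P-position: the player to move is in a losing position under optimal play.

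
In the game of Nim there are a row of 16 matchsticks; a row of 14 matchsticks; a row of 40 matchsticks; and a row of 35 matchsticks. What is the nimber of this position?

21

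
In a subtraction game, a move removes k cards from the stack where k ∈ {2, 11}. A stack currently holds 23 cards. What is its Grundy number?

Grundy values for subtraction set {2, 11}:
k:     0  1  2  3  4  5  6  7  8  9 10 11 12 13 14 15 16 17 18 19 20 21 22 23
g(k):  0  0  1  1  0  0  1  1  0  0  1  1  2  0  0  1  1  0  0  1  1  0  0  1
So g(23) = 1.

1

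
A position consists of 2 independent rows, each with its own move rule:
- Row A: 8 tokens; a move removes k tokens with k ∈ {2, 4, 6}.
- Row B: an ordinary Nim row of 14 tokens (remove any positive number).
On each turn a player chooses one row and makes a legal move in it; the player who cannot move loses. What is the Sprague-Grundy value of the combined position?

14

Build the Grundy sequence for row A with g(k) = mex{g(k−s) : s ∈ {2, 4, 6}, s ≤ k}:
k:     0  1  2  3  4  5  6  7  8
g(k):  0  0  1  1  2  2  3  3  0
So g(8) = 0.
Row B is a plain Nim row of size 14, so its Grundy value is 14.
By the Sprague-Grundy theorem, the Grundy value of a sum of independent games is the XOR of the component values.
Combined value = 0 XOR 14 = 14.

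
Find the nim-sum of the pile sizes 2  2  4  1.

5

In binary:
  010  (2)
  010  (2)
  100  (4)
  001  (1)
  ---
  101  (5)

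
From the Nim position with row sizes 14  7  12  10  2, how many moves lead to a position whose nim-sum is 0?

Bitwise XOR of the heap sizes:
  1110  (14)
  0111  (7)
  1100  (12)
  1010  (10)
  0010  (2)
  ----
  1101  (13)
The overall nim-sum is X = 13. A row of size p has a winning move iff p XOR X < p (reduce it to p XOR X).
  14: 14 XOR 13 = 3 < 14 — winning move (to 3).
  7: 7 XOR 13 = 10 ≥ 7 — no move.
  12: 12 XOR 13 = 1 < 12 — winning move (to 1).
  10: 10 XOR 13 = 7 < 10 — winning move (to 7).
  2: 2 XOR 13 = 15 ≥ 2 — no move.
That gives 3 winning moves.

3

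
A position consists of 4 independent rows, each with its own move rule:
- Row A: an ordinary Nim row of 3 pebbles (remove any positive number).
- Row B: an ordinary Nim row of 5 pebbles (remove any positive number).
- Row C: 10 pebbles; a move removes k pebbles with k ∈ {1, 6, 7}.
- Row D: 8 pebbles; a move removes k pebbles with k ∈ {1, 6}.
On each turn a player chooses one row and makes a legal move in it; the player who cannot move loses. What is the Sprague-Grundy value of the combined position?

Row A is a plain Nim row of size 3, so its Grundy value is 3.
Row B is a plain Nim row of size 5, so its Grundy value is 5.
For row C, compute g(0), g(1), … with moves {1, 6, 7}:
k:     0  1  2  3  4  5  6  7  8  9 10
g(k):  0  1  0  1  0  1  2  3  2  3  2
So g(10) = 2.
Build the Grundy sequence for row D with g(k) = mex{g(k−s) : s ∈ {1, 6}, s ≤ k}:
g(0) = mex{} = 0
g(1) = mex{0} = 1
g(2) = mex{1} = 0
g(3) = mex{0} = 1
g(4) = mex{1} = 0
g(5) = mex{0} = 1
g(6) = mex{0,1} = 2
g(7) = mex{1,2} = 0
g(8) = mex{0} = 1
So g(8) = 1.
The value of a disjunctive sum is the nim-sum of the parts.
Combined value = 3 ⊕ 5 ⊕ 2 ⊕ 1 = 5.

5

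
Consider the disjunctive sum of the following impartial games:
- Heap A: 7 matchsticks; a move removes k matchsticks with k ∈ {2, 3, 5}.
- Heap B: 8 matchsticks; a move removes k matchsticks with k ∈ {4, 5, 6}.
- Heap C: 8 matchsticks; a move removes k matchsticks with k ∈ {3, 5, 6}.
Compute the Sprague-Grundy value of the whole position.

0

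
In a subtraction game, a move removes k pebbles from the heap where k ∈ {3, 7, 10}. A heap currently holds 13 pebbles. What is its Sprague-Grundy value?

2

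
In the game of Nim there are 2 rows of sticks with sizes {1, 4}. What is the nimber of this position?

Compute the nim-sum pairwise:
1 ^ 4 = 5

5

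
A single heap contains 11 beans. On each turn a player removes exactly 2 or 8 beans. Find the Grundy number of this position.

Grundy values for subtraction set {2, 8}:
g(0) = mex{} = 0
g(1) = mex{} = 0
g(2) = mex{0} = 1
g(3) = mex{0} = 1
g(4) = mex{1} = 0
g(5) = mex{1} = 0
g(6) = mex{0} = 1
g(7) = mex{0} = 1
g(8) = mex{0,1} = 2
g(9) = mex{0,1} = 2
g(10) = mex{1,2} = 0
g(11) = mex{1,2} = 0
So g(11) = 0.

0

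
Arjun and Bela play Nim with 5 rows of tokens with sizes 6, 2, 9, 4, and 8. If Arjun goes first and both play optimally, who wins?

Arjun wins

Compute the nim-sum pairwise:
6 ^ 2 = 4
4 ^ 9 = 13
13 ^ 4 = 9
9 ^ 8 = 1
The nim-sum is 1 ≠ 0, so this is an N-position: the player to move can win; Arjun has a winning move.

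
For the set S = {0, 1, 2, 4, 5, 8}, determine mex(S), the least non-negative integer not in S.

3

The values 0, 1, 2 are all present; 3 is the first non-negative integer missing from the set.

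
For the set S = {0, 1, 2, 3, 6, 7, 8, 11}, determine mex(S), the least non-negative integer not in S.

The values 0, 1, 2, 3 are all present; 4 is the first non-negative integer missing from the set.

4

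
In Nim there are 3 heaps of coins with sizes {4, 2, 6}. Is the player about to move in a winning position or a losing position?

Losing position

In binary:
  100  (4)
  010  (2)
  110  (6)
  ---
  000  (0)
The nim-sum is 0, so this is a P-position: the player to move is in a losing position under optimal play.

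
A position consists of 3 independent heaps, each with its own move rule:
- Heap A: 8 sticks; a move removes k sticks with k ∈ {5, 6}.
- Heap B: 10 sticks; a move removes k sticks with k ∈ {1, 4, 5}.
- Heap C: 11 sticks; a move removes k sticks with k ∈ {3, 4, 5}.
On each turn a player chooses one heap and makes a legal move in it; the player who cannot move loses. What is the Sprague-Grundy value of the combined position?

0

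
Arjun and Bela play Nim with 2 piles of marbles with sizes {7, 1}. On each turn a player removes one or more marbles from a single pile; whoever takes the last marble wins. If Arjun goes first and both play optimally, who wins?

Arjun wins

Nim-sum: 7 ^ 1 = 6.
The nim-sum is 6 ≠ 0, so this is an N-position: the player to move can win; Arjun has a winning move.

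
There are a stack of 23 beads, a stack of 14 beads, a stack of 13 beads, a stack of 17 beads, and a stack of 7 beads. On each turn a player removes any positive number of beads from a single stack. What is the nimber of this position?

2

Write each in binary and XOR column by column:
  10111  (23)
  01110  (14)
  01101  (13)
  10001  (17)
  00111  (7)
  -----
  00010  (2)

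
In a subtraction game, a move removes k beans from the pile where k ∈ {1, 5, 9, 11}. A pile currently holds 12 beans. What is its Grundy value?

0

Build the Grundy sequence with g(k) = mex{g(k−s) : s ∈ {1, 5, 9, 11}, s ≤ k}:
g(0) = mex{} = 0
g(1) = mex{0} = 1
g(2) = mex{1} = 0
g(3) = mex{0} = 1
g(4) = mex{1} = 0
g(5) = mex{0} = 1
g(6) = mex{1} = 0
g(7) = mex{0} = 1
g(8) = mex{1} = 0
g(9) = mex{0} = 1
g(10) = mex{1} = 0
g(11) = mex{0} = 1
g(12) = mex{1} = 0
So g(12) = 0.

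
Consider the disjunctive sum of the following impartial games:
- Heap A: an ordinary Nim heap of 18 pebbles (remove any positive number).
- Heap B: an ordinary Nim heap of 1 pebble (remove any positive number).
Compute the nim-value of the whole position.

Heap A is a plain Nim heap of size 18, so its Grundy value is 18.
Heap B is a plain Nim heap of size 1, so its Grundy value is 1.
By the Sprague-Grundy theorem, the Grundy value of a sum of independent games is the XOR of the component values.
Combined value = 18 ⊕ 1 = 19.

19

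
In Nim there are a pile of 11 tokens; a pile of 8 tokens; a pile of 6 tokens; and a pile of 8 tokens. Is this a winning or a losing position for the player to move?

Winning position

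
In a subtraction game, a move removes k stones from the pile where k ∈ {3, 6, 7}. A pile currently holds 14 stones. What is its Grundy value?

1

Build the Grundy sequence with g(k) = mex{g(k−s) : s ∈ {3, 6, 7}, s ≤ k}:
g(0) = mex{} = 0
g(1) = mex{} = 0
g(2) = mex{} = 0
g(3) = mex{0} = 1
g(4) = mex{0} = 1
g(5) = mex{0} = 1
g(6) = mex{0,1} = 2
g(7) = mex{0,1} = 2
g(8) = mex{0,1} = 2
g(9) = mex{0,1,2} = 3
g(10) = mex{1,2} = 0
g(11) = mex{1,2} = 0
g(12) = mex{1,2,3} = 0
g(13) = mex{0,2} = 1
g(14) = mex{0,2} = 1
So g(14) = 1.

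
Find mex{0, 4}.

0 is in the set but 1 is not, so the mex is 1.

1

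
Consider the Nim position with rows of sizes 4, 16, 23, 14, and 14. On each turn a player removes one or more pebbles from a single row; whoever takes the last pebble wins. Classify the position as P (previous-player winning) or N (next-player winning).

Compute the nim-sum pairwise:
4 XOR 16 = 20
20 XOR 23 = 3
3 XOR 14 = 13
13 XOR 14 = 3
The nim-sum is 3 ≠ 0, so this is an N-position: the player to move can win.

N-position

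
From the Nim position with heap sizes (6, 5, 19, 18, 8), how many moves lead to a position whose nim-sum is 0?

1

Write each in binary and XOR column by column:
  00110  (6)
  00101  (5)
  10011  (19)
  10010  (18)
  01000  (8)
  -----
  01010  (10)
The overall nim-sum is X = 10. A heap of size p has a winning move iff p XOR X < p (reduce it to p XOR X).
  6: 6 XOR 10 = 12 ≥ 6 — no move.
  5: 5 XOR 10 = 15 ≥ 5 — no move.
  19: 19 XOR 10 = 25 ≥ 19 — no move.
  18: 18 XOR 10 = 24 ≥ 18 — no move.
  8: 8 XOR 10 = 2 < 8 — winning move (to 2).
That gives 1 winning move.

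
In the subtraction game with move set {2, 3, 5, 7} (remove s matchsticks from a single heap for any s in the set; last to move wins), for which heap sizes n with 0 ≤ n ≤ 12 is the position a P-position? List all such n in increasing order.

0, 1, 9, 10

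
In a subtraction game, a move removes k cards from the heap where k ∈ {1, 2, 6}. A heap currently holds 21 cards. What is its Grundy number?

0

Compute g(0), g(1), … for moves {1, 2, 6}:
k:     0  1  2  3  4  5  6  7  8  9 10 11 12 13 14 15 16 17 18 19 20 21
g(k):  0  1  2  0  1  2  3  0  1  2  0  1  2  3  0  1  2  0  1  2  3  0
So g(21) = 0.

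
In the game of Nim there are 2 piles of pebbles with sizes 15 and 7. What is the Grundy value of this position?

Nim-sum: 15 XOR 7 = 8.

8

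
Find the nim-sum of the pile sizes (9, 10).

3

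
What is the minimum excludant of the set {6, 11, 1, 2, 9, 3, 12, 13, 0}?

The values 0, 1, 2, 3 are all present; 4 is the first non-negative integer missing from the set.

4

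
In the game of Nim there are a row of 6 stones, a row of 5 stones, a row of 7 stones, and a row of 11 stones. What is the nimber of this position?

Nim-sum: 6 ⊕ 5 ⊕ 7 ⊕ 11 = 15.

15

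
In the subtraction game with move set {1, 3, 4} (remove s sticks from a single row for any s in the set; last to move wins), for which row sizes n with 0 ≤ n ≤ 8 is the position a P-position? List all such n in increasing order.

0, 2, 7

Grundy values for subtraction set {1, 3, 4}:
g(0) = mex{} = 0
g(1) = mex{0} = 1
g(2) = mex{1} = 0
g(3) = mex{0} = 1
g(4) = mex{0,1} = 2
g(5) = mex{0,1,2} = 3
g(6) = mex{0,1,3} = 2
g(7) = mex{1,2} = 0
g(8) = mex{0,2,3} = 1
The P-positions (g = 0) in 0..8 are 0, 2, 7.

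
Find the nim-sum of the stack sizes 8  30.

Bitwise XOR of the heap sizes:
  01000  (8)
  11110  (30)
  -----
  10110  (22)

22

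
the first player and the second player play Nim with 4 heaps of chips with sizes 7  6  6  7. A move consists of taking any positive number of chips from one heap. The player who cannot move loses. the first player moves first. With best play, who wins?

Compute the nim-sum pairwise:
7 ^ 6 = 1
1 ^ 6 = 7
7 ^ 7 = 0
The nim-sum is 0, so this is a P-position: the player to move is in a losing position under optimal play; the first player is about to move from it and so loses — the second player wins.

the second player wins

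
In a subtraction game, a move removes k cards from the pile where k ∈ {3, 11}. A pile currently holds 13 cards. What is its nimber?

2

Compute g(0), g(1), … for moves {3, 11}:
g(0) = mex{} = 0
g(1) = mex{} = 0
g(2) = mex{} = 0
g(3) = mex{0} = 1
g(4) = mex{0} = 1
g(5) = mex{0} = 1
g(6) = mex{1} = 0
g(7) = mex{1} = 0
g(8) = mex{1} = 0
g(9) = mex{0} = 1
g(10) = mex{0} = 1
g(11) = mex{0} = 1
g(12) = mex{0,1} = 2
g(13) = mex{0,1} = 2
So g(13) = 2.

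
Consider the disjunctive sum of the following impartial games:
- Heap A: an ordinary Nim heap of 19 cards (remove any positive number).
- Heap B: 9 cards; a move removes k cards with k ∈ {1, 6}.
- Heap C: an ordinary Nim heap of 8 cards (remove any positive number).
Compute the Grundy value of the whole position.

27

Heap A is a plain Nim heap of size 19, so its Grundy value is 19.
Build the Grundy sequence for heap B with g(k) = mex{g(k−s) : s ∈ {1, 6}, s ≤ k}:
g(0) = mex{} = 0
g(1) = mex{0} = 1
g(2) = mex{1} = 0
g(3) = mex{0} = 1
g(4) = mex{1} = 0
g(5) = mex{0} = 1
g(6) = mex{0,1} = 2
g(7) = mex{1,2} = 0
g(8) = mex{0} = 1
g(9) = mex{1} = 0
So g(9) = 0.
Heap C is a plain Nim heap of size 8, so its Grundy value is 8.
The value of a disjunctive sum is the nim-sum of the parts.
Combined value = 19 ⊕ 0 ⊕ 8 = 27.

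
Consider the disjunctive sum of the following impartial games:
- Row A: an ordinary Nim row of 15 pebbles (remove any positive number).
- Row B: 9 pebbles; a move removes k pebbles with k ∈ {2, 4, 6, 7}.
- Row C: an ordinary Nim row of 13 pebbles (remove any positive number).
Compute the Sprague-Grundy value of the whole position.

2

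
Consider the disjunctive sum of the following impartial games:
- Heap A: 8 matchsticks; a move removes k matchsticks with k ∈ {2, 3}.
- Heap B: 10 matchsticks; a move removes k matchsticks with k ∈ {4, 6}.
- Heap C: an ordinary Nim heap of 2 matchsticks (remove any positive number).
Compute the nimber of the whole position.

3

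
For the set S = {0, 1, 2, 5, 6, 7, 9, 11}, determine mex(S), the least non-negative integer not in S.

3

The values 0, 1, 2 are all present; 3 is the first non-negative integer missing from the set.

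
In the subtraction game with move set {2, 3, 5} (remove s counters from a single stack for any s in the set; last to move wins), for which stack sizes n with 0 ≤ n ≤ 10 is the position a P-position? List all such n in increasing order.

Grundy values for subtraction set {2, 3, 5}:
g(0) = mex{} = 0
g(1) = mex{} = 0
g(2) = mex{0} = 1
g(3) = mex{0} = 1
g(4) = mex{0,1} = 2
g(5) = mex{0,1} = 2
g(6) = mex{0,1,2} = 3
g(7) = mex{1,2} = 0
g(8) = mex{1,2,3} = 0
g(9) = mex{0,2,3} = 1
g(10) = mex{0,2} = 1
The P-positions (g = 0) in 0..10 are 0, 1, 7, 8.

0, 1, 7, 8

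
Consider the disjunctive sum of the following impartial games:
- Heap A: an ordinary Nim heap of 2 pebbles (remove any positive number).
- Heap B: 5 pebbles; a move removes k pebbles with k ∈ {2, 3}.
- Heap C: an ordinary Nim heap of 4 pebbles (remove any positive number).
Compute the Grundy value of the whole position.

Heap A is a plain Nim heap of size 2, so its Grundy value is 2.
Grundy values for heap B (subtraction set {2, 3}):
k:     0  1  2  3  4  5
g(k):  0  0  1  1  2  0
So g(5) = 0.
Heap C is a plain Nim heap of size 4, so its Grundy value is 4.
By the Sprague-Grundy theorem, the Grundy value of a sum of independent games is the XOR of the component values.
Combined value = 2 XOR 0 XOR 4 = 6.

6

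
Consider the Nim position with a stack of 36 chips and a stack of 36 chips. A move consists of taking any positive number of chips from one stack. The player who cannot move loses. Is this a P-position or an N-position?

P-position

Compute the nim-sum pairwise:
36 ^ 36 = 0
The nim-sum is 0, so this is a P-position: the player to move is in a losing position under optimal play.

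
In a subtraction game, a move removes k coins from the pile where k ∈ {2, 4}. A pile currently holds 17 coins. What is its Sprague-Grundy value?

Compute g(0), g(1), … for moves {2, 4}:
k:     0  1  2  3  4  5  6  7  8  9 10 11 12 13 14 15 16 17
g(k):  0  0  1  1  2  2  0  0  1  1  2  2  0  0  1  1  2  2
So g(17) = 2.

2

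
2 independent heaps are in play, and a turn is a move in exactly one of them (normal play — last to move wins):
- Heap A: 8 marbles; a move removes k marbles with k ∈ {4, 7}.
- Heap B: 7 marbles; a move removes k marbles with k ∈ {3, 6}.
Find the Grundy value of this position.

0

Build the Grundy sequence for heap A with g(k) = mex{g(k−s) : s ∈ {4, 7}, s ≤ k}:
g(0) = mex{} = 0
g(1) = mex{} = 0
g(2) = mex{} = 0
g(3) = mex{} = 0
g(4) = mex{0} = 1
g(5) = mex{0} = 1
g(6) = mex{0} = 1
g(7) = mex{0} = 1
g(8) = mex{0,1} = 2
So g(8) = 2.
Grundy values for heap B (subtraction set {3, 6}):
k:     0  1  2  3  4  5  6  7
g(k):  0  0  0  1  1  1  2  2
So g(7) = 2.
By the Sprague-Grundy theorem, the Grundy value of a sum of independent games is the XOR of the component values.
Combined value = 2 ⊕ 2 = 0.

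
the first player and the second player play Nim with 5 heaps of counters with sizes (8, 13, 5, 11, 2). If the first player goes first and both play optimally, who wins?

Nim-sum: 8 ⊕ 13 ⊕ 5 ⊕ 11 ⊕ 2 = 9.
The nim-sum is 9 ≠ 0, so this is an N-position: the player to move can win; the first player has a winning move.

the first player wins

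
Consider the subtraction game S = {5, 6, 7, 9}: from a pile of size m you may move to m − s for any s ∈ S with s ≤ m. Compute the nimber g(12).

2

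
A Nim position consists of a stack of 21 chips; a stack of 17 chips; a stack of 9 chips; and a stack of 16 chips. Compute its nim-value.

In binary:
  10101  (21)
  10001  (17)
  01001  (9)
  10000  (16)
  -----
  11101  (29)

29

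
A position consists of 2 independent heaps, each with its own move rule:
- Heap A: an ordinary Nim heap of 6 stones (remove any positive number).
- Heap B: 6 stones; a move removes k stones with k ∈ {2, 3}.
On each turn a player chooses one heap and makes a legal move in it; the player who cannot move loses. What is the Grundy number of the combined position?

6

Heap A is a plain Nim heap of size 6, so its Grundy value is 6.
Build the Grundy sequence for heap B with g(k) = mex{g(k−s) : s ∈ {2, 3}, s ≤ k}:
k:     0  1  2  3  4  5  6
g(k):  0  0  1  1  2  0  0
So g(6) = 0.
By the Sprague-Grundy theorem, the Grundy value of a sum of independent games is the XOR of the component values.
Combined value = 6 ⊕ 0 = 6.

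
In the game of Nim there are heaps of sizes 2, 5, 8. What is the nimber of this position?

Nim-sum: 2 ^ 5 ^ 8 = 15.

15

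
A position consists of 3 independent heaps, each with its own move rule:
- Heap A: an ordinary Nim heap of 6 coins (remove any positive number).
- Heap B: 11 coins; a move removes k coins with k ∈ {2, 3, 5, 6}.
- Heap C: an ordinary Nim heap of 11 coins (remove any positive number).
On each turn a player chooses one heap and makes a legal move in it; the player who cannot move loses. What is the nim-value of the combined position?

12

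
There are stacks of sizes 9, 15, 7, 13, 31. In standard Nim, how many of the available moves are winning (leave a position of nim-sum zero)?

Nim-sum: 9 XOR 15 XOR 7 XOR 13 XOR 31 = 19.
The overall nim-sum is X = 19. A stack of size p has a winning move iff p XOR X < p (reduce it to p XOR X).
  9: 9 XOR 19 = 26 ≥ 9 — no move.
  15: 15 XOR 19 = 28 ≥ 15 — no move.
  7: 7 XOR 19 = 20 ≥ 7 — no move.
  13: 13 XOR 19 = 30 ≥ 13 — no move.
  31: 31 XOR 19 = 12 < 31 — winning move (to 12).
That gives 1 winning move.

1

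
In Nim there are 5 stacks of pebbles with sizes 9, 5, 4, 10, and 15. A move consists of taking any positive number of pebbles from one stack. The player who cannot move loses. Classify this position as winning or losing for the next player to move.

Compute the nim-sum pairwise:
9 ⊕ 5 = 12
12 ⊕ 4 = 8
8 ⊕ 10 = 2
2 ⊕ 15 = 13
The nim-sum is 13 ≠ 0, so this is an N-position: the player to move can win.

Winning position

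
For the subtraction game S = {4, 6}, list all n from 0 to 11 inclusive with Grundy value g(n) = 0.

0, 1, 2, 3, 10, 11

Compute g(0), g(1), … for moves {4, 6}:
k:     0  1  2  3  4  5  6  7  8  9 10 11
g(k):  0  0  0  0  1  1  1  1  2  2  0  0
The P-positions (g = 0) in 0..11 are 0, 1, 2, 3, 10, 11.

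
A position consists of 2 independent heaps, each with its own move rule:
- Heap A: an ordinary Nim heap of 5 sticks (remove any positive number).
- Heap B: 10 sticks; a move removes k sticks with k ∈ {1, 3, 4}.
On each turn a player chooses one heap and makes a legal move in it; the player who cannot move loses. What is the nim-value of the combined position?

4

Heap A is a plain Nim heap of size 5, so its Grundy value is 5.
Grundy values for heap B (subtraction set {1, 3, 4}):
g(0) = mex{} = 0
g(1) = mex{0} = 1
g(2) = mex{1} = 0
g(3) = mex{0} = 1
g(4) = mex{0,1} = 2
g(5) = mex{0,1,2} = 3
g(6) = mex{0,1,3} = 2
g(7) = mex{1,2} = 0
g(8) = mex{0,2,3} = 1
g(9) = mex{1,2,3} = 0
g(10) = mex{0,2} = 1
So g(10) = 1.
The value of a disjunctive sum is the nim-sum of the parts.
Combined value = 5 ⊕ 1 = 4.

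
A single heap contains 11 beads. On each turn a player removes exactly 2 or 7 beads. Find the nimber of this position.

1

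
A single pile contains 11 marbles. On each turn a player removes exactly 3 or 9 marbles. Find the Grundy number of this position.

1

Build the Grundy sequence with g(k) = mex{g(k−s) : s ∈ {3, 9}, s ≤ k}:
k:     0  1  2  3  4  5  6  7  8  9 10 11
g(k):  0  0  0  1  1  1  0  0  0  1  1  1
So g(11) = 1.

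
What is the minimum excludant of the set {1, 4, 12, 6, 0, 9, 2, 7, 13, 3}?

The values 0, 1, 2, 3, 4 are all present; 5 is the first non-negative integer missing from the set.

5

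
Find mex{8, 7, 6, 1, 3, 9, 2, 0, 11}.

4

The values 0, 1, 2, 3 are all present; 4 is the first non-negative integer missing from the set.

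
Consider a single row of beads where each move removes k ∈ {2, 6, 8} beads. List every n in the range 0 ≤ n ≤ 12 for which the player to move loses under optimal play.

Build the Grundy sequence with g(k) = mex{g(k−s) : s ∈ {2, 6, 8}, s ≤ k}:
g(0) = mex{} = 0
g(1) = mex{} = 0
g(2) = mex{0} = 1
g(3) = mex{0} = 1
g(4) = mex{1} = 0
g(5) = mex{1} = 0
g(6) = mex{0} = 1
g(7) = mex{0} = 1
g(8) = mex{0,1} = 2
g(9) = mex{0,1} = 2
g(10) = mex{0,1,2} = 3
g(11) = mex{0,1,2} = 3
g(12) = mex{0,1,3} = 2
The P-positions (g = 0) in 0..12 are 0, 1, 4, 5.

0, 1, 4, 5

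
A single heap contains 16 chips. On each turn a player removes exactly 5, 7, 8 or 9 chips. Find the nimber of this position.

0

Compute g(0), g(1), … for moves {5, 7, 8, 9}:
k:     0  1  2  3  4  5  6  7  8  9 10 11 12 13 14 15 16
g(k):  0  0  0  0  0  1  1  1  1  1  2  2  2  2  0  0  0
So g(16) = 0.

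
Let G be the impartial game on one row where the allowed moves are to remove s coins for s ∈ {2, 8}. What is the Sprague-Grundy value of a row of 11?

Compute g(0), g(1), … for moves {2, 8}:
g(0) = mex{} = 0
g(1) = mex{} = 0
g(2) = mex{0} = 1
g(3) = mex{0} = 1
g(4) = mex{1} = 0
g(5) = mex{1} = 0
g(6) = mex{0} = 1
g(7) = mex{0} = 1
g(8) = mex{0,1} = 2
g(9) = mex{0,1} = 2
g(10) = mex{1,2} = 0
g(11) = mex{1,2} = 0
So g(11) = 0.

0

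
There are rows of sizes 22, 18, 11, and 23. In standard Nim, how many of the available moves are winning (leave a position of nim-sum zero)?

3

Compute the nim-sum pairwise:
22 ⊕ 18 = 4
4 ⊕ 11 = 15
15 ⊕ 23 = 24
The overall nim-sum is X = 24. A row of size p has a winning move iff p XOR X < p (reduce it to p XOR X).
  22: 22 XOR 24 = 14 < 22 — winning move (to 14).
  18: 18 XOR 24 = 10 < 18 — winning move (to 10).
  11: 11 XOR 24 = 19 ≥ 11 — no move.
  23: 23 XOR 24 = 15 < 23 — winning move (to 15).
That gives 3 winning moves.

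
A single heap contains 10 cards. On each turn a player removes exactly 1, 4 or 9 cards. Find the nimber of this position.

Compute g(0), g(1), … for moves {1, 4, 9}:
g(0) = mex{} = 0
g(1) = mex{0} = 1
g(2) = mex{1} = 0
g(3) = mex{0} = 1
g(4) = mex{0,1} = 2
g(5) = mex{1,2} = 0
g(6) = mex{0} = 1
g(7) = mex{1} = 0
g(8) = mex{0,2} = 1
g(9) = mex{0,1} = 2
g(10) = mex{1,2} = 0
So g(10) = 0.

0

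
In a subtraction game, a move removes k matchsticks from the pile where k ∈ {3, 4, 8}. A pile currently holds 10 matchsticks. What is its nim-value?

1

Build the Grundy sequence with g(k) = mex{g(k−s) : s ∈ {3, 4, 8}, s ≤ k}:
k:     0  1  2  3  4  5  6  7  8  9 10
g(k):  0  0  0  1  1  1  2  0  2  3  1
So g(10) = 1.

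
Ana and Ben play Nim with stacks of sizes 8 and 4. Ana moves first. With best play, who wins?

Nim-sum: 8 ⊕ 4 = 12.
The nim-sum is 12 ≠ 0, so this is an N-position: the player to move can win; Ana has a winning move.

Ana wins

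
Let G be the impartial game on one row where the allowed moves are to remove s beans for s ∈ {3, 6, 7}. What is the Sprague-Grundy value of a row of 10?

0

Grundy values for subtraction set {3, 6, 7}:
k:     0  1  2  3  4  5  6  7  8  9 10
g(k):  0  0  0  1  1  1  2  2  2  3  0
So g(10) = 0.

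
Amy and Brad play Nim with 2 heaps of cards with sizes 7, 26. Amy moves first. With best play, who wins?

Amy wins

Nim-sum: 7 ^ 26 = 29.
The nim-sum is 29 ≠ 0, so this is an N-position: the player to move can win; Amy has a winning move.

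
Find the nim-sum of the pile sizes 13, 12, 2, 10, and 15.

6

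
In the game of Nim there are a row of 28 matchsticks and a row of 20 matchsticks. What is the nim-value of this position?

Compute the nim-sum pairwise:
28 ⊕ 20 = 8

8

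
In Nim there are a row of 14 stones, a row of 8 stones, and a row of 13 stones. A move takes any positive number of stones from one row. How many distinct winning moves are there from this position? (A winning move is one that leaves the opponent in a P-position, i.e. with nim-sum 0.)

In binary:
  1110  (14)
  1000  (8)
  1101  (13)
  ----
  1011  (11)
The overall nim-sum is X = 11. A row of size p has a winning move iff p XOR X < p (reduce it to p XOR X).
  14: 14 XOR 11 = 5 < 14 — winning move (to 5).
  8: 8 XOR 11 = 3 < 8 — winning move (to 3).
  13: 13 XOR 11 = 6 < 13 — winning move (to 6).
That gives 3 winning moves.

3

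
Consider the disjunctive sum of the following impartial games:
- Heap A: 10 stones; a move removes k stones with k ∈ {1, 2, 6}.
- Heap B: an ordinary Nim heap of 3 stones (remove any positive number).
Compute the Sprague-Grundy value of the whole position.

Grundy values for heap A (subtraction set {1, 2, 6}):
k:     0  1  2  3  4  5  6  7  8  9 10
g(k):  0  1  2  0  1  2  3  0  1  2  0
So g(10) = 0.
Heap B is a plain Nim heap of size 3, so its Grundy value is 3.
The value of a disjunctive sum is the nim-sum of the parts.
Combined value = 0 XOR 3 = 3.

3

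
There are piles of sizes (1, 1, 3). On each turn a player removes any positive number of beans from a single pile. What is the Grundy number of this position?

Compute the nim-sum pairwise:
1 ⊕ 1 = 0
0 ⊕ 3 = 3

3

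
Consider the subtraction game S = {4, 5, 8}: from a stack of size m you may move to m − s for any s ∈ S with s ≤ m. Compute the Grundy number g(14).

Grundy values for subtraction set {4, 5, 8}:
k:     0  1  2  3  4  5  6  7  8  9 10 11 12 13 14
g(k):  0  0  0  0  1  1  1  1  2  2  2  2  0  0  0
So g(14) = 0.

0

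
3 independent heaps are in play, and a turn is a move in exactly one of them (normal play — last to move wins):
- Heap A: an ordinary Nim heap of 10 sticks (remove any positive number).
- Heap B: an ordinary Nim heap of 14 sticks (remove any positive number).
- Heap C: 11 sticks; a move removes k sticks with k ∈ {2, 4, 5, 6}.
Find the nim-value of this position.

5

Heap A is a plain Nim heap of size 10, so its Grundy value is 10.
Heap B is a plain Nim heap of size 14, so its Grundy value is 14.
Grundy values for heap C (subtraction set {2, 4, 5, 6}):
g(0) = mex{} = 0
g(1) = mex{} = 0
g(2) = mex{0} = 1
g(3) = mex{0} = 1
g(4) = mex{0,1} = 2
g(5) = mex{0,1} = 2
g(6) = mex{0,1,2} = 3
g(7) = mex{0,1,2} = 3
g(8) = mex{1,2,3} = 0
g(9) = mex{1,2,3} = 0
g(10) = mex{0,2,3} = 1
g(11) = mex{0,2,3} = 1
So g(11) = 1.
The value of a disjunctive sum is the nim-sum of the parts.
Combined value = 10 ⊕ 14 ⊕ 1 = 5.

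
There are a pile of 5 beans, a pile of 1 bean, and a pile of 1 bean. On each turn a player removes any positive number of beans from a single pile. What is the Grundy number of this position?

5

Compute the nim-sum pairwise:
5 XOR 1 = 4
4 XOR 1 = 5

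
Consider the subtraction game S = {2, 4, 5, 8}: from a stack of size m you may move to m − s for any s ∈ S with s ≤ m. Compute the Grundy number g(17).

2

Compute g(0), g(1), … for moves {2, 4, 5, 8}:
k:     0  1  2  3  4  5  6  7  8  9 10 11 12 13 14 15 16 17
g(k):  0  0  1  1  2  2  3  0  4  1  0  2  1  0  2  1  0  2
So g(17) = 2.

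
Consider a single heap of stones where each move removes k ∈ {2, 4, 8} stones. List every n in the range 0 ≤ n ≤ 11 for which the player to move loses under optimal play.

0, 1, 6, 7

Grundy values for subtraction set {2, 4, 8}:
g(0) = mex{} = 0
g(1) = mex{} = 0
g(2) = mex{0} = 1
g(3) = mex{0} = 1
g(4) = mex{0,1} = 2
g(5) = mex{0,1} = 2
g(6) = mex{1,2} = 0
g(7) = mex{1,2} = 0
g(8) = mex{0,2} = 1
g(9) = mex{0,2} = 1
g(10) = mex{0,1} = 2
g(11) = mex{0,1} = 2
The P-positions (g = 0) in 0..11 are 0, 1, 6, 7.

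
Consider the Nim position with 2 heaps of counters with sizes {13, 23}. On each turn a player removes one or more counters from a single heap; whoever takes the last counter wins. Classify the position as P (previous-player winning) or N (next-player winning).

N-position

Compute the nim-sum pairwise:
13 ⊕ 23 = 26
The nim-sum is 26 ≠ 0, so this is an N-position: the player to move can win.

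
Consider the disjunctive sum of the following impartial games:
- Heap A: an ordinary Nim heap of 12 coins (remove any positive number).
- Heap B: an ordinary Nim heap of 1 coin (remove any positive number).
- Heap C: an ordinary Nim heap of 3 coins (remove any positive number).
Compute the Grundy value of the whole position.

Heap A is a plain Nim heap of size 12, so its Grundy value is 12.
Heap B is a plain Nim heap of size 1, so its Grundy value is 1.
Heap C is a plain Nim heap of size 3, so its Grundy value is 3.
By the Sprague-Grundy theorem, the Grundy value of a sum of independent games is the XOR of the component values.
Combined value = 12 XOR 1 XOR 3 = 14.

14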